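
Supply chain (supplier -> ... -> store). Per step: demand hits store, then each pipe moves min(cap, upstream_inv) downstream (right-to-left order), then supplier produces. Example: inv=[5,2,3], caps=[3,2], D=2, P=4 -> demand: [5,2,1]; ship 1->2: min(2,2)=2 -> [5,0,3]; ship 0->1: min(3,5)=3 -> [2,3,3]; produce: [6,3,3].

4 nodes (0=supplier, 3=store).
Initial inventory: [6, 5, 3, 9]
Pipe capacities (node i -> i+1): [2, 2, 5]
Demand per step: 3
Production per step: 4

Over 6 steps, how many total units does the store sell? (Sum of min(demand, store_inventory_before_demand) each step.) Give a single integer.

Answer: 18

Derivation:
Step 1: sold=3 (running total=3) -> [8 5 2 9]
Step 2: sold=3 (running total=6) -> [10 5 2 8]
Step 3: sold=3 (running total=9) -> [12 5 2 7]
Step 4: sold=3 (running total=12) -> [14 5 2 6]
Step 5: sold=3 (running total=15) -> [16 5 2 5]
Step 6: sold=3 (running total=18) -> [18 5 2 4]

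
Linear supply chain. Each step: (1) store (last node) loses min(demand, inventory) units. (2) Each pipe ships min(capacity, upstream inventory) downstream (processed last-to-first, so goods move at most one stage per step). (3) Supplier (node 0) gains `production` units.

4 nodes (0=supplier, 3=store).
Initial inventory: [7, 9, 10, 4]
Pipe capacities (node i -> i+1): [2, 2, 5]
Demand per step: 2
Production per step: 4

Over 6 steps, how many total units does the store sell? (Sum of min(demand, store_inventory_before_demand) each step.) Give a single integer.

Answer: 12

Derivation:
Step 1: sold=2 (running total=2) -> [9 9 7 7]
Step 2: sold=2 (running total=4) -> [11 9 4 10]
Step 3: sold=2 (running total=6) -> [13 9 2 12]
Step 4: sold=2 (running total=8) -> [15 9 2 12]
Step 5: sold=2 (running total=10) -> [17 9 2 12]
Step 6: sold=2 (running total=12) -> [19 9 2 12]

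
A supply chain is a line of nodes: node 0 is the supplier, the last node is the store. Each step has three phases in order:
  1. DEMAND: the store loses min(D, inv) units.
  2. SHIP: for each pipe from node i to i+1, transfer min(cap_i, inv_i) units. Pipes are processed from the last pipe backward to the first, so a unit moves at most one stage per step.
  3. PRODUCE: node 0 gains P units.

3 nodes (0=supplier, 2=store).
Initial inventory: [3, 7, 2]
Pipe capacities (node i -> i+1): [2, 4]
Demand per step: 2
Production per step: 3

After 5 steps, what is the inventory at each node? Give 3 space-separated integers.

Step 1: demand=2,sold=2 ship[1->2]=4 ship[0->1]=2 prod=3 -> inv=[4 5 4]
Step 2: demand=2,sold=2 ship[1->2]=4 ship[0->1]=2 prod=3 -> inv=[5 3 6]
Step 3: demand=2,sold=2 ship[1->2]=3 ship[0->1]=2 prod=3 -> inv=[6 2 7]
Step 4: demand=2,sold=2 ship[1->2]=2 ship[0->1]=2 prod=3 -> inv=[7 2 7]
Step 5: demand=2,sold=2 ship[1->2]=2 ship[0->1]=2 prod=3 -> inv=[8 2 7]

8 2 7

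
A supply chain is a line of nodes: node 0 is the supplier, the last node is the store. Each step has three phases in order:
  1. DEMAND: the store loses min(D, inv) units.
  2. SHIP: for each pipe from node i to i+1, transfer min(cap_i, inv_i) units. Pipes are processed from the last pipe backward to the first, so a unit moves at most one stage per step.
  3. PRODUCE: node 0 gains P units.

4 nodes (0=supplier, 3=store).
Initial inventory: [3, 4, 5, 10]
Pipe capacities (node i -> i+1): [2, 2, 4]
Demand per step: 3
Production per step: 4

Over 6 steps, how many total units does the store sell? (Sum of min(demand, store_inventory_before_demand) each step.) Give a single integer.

Answer: 18

Derivation:
Step 1: sold=3 (running total=3) -> [5 4 3 11]
Step 2: sold=3 (running total=6) -> [7 4 2 11]
Step 3: sold=3 (running total=9) -> [9 4 2 10]
Step 4: sold=3 (running total=12) -> [11 4 2 9]
Step 5: sold=3 (running total=15) -> [13 4 2 8]
Step 6: sold=3 (running total=18) -> [15 4 2 7]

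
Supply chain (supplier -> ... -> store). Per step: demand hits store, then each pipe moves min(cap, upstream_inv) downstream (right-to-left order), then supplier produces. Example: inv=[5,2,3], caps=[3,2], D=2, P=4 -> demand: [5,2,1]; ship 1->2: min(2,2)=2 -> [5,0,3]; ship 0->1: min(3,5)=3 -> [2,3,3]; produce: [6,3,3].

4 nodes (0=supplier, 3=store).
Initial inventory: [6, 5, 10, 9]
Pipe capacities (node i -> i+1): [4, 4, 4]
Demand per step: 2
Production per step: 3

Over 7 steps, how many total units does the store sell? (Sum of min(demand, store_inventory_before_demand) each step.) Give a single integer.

Step 1: sold=2 (running total=2) -> [5 5 10 11]
Step 2: sold=2 (running total=4) -> [4 5 10 13]
Step 3: sold=2 (running total=6) -> [3 5 10 15]
Step 4: sold=2 (running total=8) -> [3 4 10 17]
Step 5: sold=2 (running total=10) -> [3 3 10 19]
Step 6: sold=2 (running total=12) -> [3 3 9 21]
Step 7: sold=2 (running total=14) -> [3 3 8 23]

Answer: 14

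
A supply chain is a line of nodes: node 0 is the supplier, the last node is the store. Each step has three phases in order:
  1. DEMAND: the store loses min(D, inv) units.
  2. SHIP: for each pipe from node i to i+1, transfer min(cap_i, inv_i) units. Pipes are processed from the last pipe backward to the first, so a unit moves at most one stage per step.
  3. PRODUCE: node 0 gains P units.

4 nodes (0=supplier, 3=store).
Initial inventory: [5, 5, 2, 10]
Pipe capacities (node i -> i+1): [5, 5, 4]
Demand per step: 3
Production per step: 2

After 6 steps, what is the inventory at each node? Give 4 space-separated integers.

Step 1: demand=3,sold=3 ship[2->3]=2 ship[1->2]=5 ship[0->1]=5 prod=2 -> inv=[2 5 5 9]
Step 2: demand=3,sold=3 ship[2->3]=4 ship[1->2]=5 ship[0->1]=2 prod=2 -> inv=[2 2 6 10]
Step 3: demand=3,sold=3 ship[2->3]=4 ship[1->2]=2 ship[0->1]=2 prod=2 -> inv=[2 2 4 11]
Step 4: demand=3,sold=3 ship[2->3]=4 ship[1->2]=2 ship[0->1]=2 prod=2 -> inv=[2 2 2 12]
Step 5: demand=3,sold=3 ship[2->3]=2 ship[1->2]=2 ship[0->1]=2 prod=2 -> inv=[2 2 2 11]
Step 6: demand=3,sold=3 ship[2->3]=2 ship[1->2]=2 ship[0->1]=2 prod=2 -> inv=[2 2 2 10]

2 2 2 10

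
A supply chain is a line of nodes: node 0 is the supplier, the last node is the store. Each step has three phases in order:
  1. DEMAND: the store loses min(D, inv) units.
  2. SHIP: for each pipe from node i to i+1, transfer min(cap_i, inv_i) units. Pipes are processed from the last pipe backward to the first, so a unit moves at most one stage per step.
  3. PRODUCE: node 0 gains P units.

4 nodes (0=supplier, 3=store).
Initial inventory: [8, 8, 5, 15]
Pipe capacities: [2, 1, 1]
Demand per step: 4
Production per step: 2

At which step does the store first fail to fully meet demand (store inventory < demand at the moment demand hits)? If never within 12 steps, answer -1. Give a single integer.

Step 1: demand=4,sold=4 ship[2->3]=1 ship[1->2]=1 ship[0->1]=2 prod=2 -> [8 9 5 12]
Step 2: demand=4,sold=4 ship[2->3]=1 ship[1->2]=1 ship[0->1]=2 prod=2 -> [8 10 5 9]
Step 3: demand=4,sold=4 ship[2->3]=1 ship[1->2]=1 ship[0->1]=2 prod=2 -> [8 11 5 6]
Step 4: demand=4,sold=4 ship[2->3]=1 ship[1->2]=1 ship[0->1]=2 prod=2 -> [8 12 5 3]
Step 5: demand=4,sold=3 ship[2->3]=1 ship[1->2]=1 ship[0->1]=2 prod=2 -> [8 13 5 1]
Step 6: demand=4,sold=1 ship[2->3]=1 ship[1->2]=1 ship[0->1]=2 prod=2 -> [8 14 5 1]
Step 7: demand=4,sold=1 ship[2->3]=1 ship[1->2]=1 ship[0->1]=2 prod=2 -> [8 15 5 1]
Step 8: demand=4,sold=1 ship[2->3]=1 ship[1->2]=1 ship[0->1]=2 prod=2 -> [8 16 5 1]
Step 9: demand=4,sold=1 ship[2->3]=1 ship[1->2]=1 ship[0->1]=2 prod=2 -> [8 17 5 1]
Step 10: demand=4,sold=1 ship[2->3]=1 ship[1->2]=1 ship[0->1]=2 prod=2 -> [8 18 5 1]
Step 11: demand=4,sold=1 ship[2->3]=1 ship[1->2]=1 ship[0->1]=2 prod=2 -> [8 19 5 1]
Step 12: demand=4,sold=1 ship[2->3]=1 ship[1->2]=1 ship[0->1]=2 prod=2 -> [8 20 5 1]
First stockout at step 5

5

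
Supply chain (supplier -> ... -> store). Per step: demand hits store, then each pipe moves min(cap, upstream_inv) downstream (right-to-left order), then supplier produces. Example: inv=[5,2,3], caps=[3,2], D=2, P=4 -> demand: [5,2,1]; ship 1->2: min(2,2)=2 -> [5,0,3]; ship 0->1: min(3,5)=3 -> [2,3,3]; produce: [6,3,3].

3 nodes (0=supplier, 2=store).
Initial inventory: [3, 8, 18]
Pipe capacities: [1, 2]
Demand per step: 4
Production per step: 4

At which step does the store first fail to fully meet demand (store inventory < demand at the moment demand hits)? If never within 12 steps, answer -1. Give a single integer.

Step 1: demand=4,sold=4 ship[1->2]=2 ship[0->1]=1 prod=4 -> [6 7 16]
Step 2: demand=4,sold=4 ship[1->2]=2 ship[0->1]=1 prod=4 -> [9 6 14]
Step 3: demand=4,sold=4 ship[1->2]=2 ship[0->1]=1 prod=4 -> [12 5 12]
Step 4: demand=4,sold=4 ship[1->2]=2 ship[0->1]=1 prod=4 -> [15 4 10]
Step 5: demand=4,sold=4 ship[1->2]=2 ship[0->1]=1 prod=4 -> [18 3 8]
Step 6: demand=4,sold=4 ship[1->2]=2 ship[0->1]=1 prod=4 -> [21 2 6]
Step 7: demand=4,sold=4 ship[1->2]=2 ship[0->1]=1 prod=4 -> [24 1 4]
Step 8: demand=4,sold=4 ship[1->2]=1 ship[0->1]=1 prod=4 -> [27 1 1]
Step 9: demand=4,sold=1 ship[1->2]=1 ship[0->1]=1 prod=4 -> [30 1 1]
Step 10: demand=4,sold=1 ship[1->2]=1 ship[0->1]=1 prod=4 -> [33 1 1]
Step 11: demand=4,sold=1 ship[1->2]=1 ship[0->1]=1 prod=4 -> [36 1 1]
Step 12: demand=4,sold=1 ship[1->2]=1 ship[0->1]=1 prod=4 -> [39 1 1]
First stockout at step 9

9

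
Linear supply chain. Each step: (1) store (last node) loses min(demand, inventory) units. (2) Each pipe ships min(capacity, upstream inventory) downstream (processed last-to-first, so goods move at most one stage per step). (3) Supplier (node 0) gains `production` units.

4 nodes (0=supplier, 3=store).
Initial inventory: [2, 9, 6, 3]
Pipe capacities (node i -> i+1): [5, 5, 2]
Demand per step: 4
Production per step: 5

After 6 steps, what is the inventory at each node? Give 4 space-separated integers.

Step 1: demand=4,sold=3 ship[2->3]=2 ship[1->2]=5 ship[0->1]=2 prod=5 -> inv=[5 6 9 2]
Step 2: demand=4,sold=2 ship[2->3]=2 ship[1->2]=5 ship[0->1]=5 prod=5 -> inv=[5 6 12 2]
Step 3: demand=4,sold=2 ship[2->3]=2 ship[1->2]=5 ship[0->1]=5 prod=5 -> inv=[5 6 15 2]
Step 4: demand=4,sold=2 ship[2->3]=2 ship[1->2]=5 ship[0->1]=5 prod=5 -> inv=[5 6 18 2]
Step 5: demand=4,sold=2 ship[2->3]=2 ship[1->2]=5 ship[0->1]=5 prod=5 -> inv=[5 6 21 2]
Step 6: demand=4,sold=2 ship[2->3]=2 ship[1->2]=5 ship[0->1]=5 prod=5 -> inv=[5 6 24 2]

5 6 24 2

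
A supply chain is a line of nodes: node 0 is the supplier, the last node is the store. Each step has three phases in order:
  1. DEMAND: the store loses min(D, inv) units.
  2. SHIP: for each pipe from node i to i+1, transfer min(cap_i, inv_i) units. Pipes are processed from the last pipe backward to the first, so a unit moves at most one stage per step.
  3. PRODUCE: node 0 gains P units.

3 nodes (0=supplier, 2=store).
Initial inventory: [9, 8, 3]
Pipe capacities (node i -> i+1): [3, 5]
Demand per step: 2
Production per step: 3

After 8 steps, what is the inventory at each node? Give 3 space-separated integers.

Step 1: demand=2,sold=2 ship[1->2]=5 ship[0->1]=3 prod=3 -> inv=[9 6 6]
Step 2: demand=2,sold=2 ship[1->2]=5 ship[0->1]=3 prod=3 -> inv=[9 4 9]
Step 3: demand=2,sold=2 ship[1->2]=4 ship[0->1]=3 prod=3 -> inv=[9 3 11]
Step 4: demand=2,sold=2 ship[1->2]=3 ship[0->1]=3 prod=3 -> inv=[9 3 12]
Step 5: demand=2,sold=2 ship[1->2]=3 ship[0->1]=3 prod=3 -> inv=[9 3 13]
Step 6: demand=2,sold=2 ship[1->2]=3 ship[0->1]=3 prod=3 -> inv=[9 3 14]
Step 7: demand=2,sold=2 ship[1->2]=3 ship[0->1]=3 prod=3 -> inv=[9 3 15]
Step 8: demand=2,sold=2 ship[1->2]=3 ship[0->1]=3 prod=3 -> inv=[9 3 16]

9 3 16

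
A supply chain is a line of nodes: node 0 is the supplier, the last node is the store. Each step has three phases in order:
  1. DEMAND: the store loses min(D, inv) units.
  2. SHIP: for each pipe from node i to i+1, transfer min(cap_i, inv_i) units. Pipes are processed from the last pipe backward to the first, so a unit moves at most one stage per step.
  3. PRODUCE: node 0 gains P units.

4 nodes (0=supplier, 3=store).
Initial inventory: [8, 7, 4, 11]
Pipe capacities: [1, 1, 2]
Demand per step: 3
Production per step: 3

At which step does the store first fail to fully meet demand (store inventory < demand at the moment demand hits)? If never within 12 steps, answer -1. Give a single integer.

Step 1: demand=3,sold=3 ship[2->3]=2 ship[1->2]=1 ship[0->1]=1 prod=3 -> [10 7 3 10]
Step 2: demand=3,sold=3 ship[2->3]=2 ship[1->2]=1 ship[0->1]=1 prod=3 -> [12 7 2 9]
Step 3: demand=3,sold=3 ship[2->3]=2 ship[1->2]=1 ship[0->1]=1 prod=3 -> [14 7 1 8]
Step 4: demand=3,sold=3 ship[2->3]=1 ship[1->2]=1 ship[0->1]=1 prod=3 -> [16 7 1 6]
Step 5: demand=3,sold=3 ship[2->3]=1 ship[1->2]=1 ship[0->1]=1 prod=3 -> [18 7 1 4]
Step 6: demand=3,sold=3 ship[2->3]=1 ship[1->2]=1 ship[0->1]=1 prod=3 -> [20 7 1 2]
Step 7: demand=3,sold=2 ship[2->3]=1 ship[1->2]=1 ship[0->1]=1 prod=3 -> [22 7 1 1]
Step 8: demand=3,sold=1 ship[2->3]=1 ship[1->2]=1 ship[0->1]=1 prod=3 -> [24 7 1 1]
Step 9: demand=3,sold=1 ship[2->3]=1 ship[1->2]=1 ship[0->1]=1 prod=3 -> [26 7 1 1]
Step 10: demand=3,sold=1 ship[2->3]=1 ship[1->2]=1 ship[0->1]=1 prod=3 -> [28 7 1 1]
Step 11: demand=3,sold=1 ship[2->3]=1 ship[1->2]=1 ship[0->1]=1 prod=3 -> [30 7 1 1]
Step 12: demand=3,sold=1 ship[2->3]=1 ship[1->2]=1 ship[0->1]=1 prod=3 -> [32 7 1 1]
First stockout at step 7

7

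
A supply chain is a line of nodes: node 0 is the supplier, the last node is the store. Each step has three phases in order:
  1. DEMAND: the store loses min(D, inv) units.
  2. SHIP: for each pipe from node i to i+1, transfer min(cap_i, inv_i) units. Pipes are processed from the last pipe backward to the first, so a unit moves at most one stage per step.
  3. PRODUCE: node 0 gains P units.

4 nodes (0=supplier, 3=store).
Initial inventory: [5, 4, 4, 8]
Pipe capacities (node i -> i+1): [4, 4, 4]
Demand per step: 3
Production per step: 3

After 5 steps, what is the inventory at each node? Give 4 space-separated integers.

Step 1: demand=3,sold=3 ship[2->3]=4 ship[1->2]=4 ship[0->1]=4 prod=3 -> inv=[4 4 4 9]
Step 2: demand=3,sold=3 ship[2->3]=4 ship[1->2]=4 ship[0->1]=4 prod=3 -> inv=[3 4 4 10]
Step 3: demand=3,sold=3 ship[2->3]=4 ship[1->2]=4 ship[0->1]=3 prod=3 -> inv=[3 3 4 11]
Step 4: demand=3,sold=3 ship[2->3]=4 ship[1->2]=3 ship[0->1]=3 prod=3 -> inv=[3 3 3 12]
Step 5: demand=3,sold=3 ship[2->3]=3 ship[1->2]=3 ship[0->1]=3 prod=3 -> inv=[3 3 3 12]

3 3 3 12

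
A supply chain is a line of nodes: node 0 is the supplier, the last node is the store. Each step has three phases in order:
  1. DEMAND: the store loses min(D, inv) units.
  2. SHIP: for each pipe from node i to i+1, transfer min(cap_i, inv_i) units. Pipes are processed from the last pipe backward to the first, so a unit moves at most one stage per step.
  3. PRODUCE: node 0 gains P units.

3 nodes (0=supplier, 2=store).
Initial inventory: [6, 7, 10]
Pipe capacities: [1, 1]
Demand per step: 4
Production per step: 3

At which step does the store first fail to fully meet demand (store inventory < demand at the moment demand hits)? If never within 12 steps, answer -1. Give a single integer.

Step 1: demand=4,sold=4 ship[1->2]=1 ship[0->1]=1 prod=3 -> [8 7 7]
Step 2: demand=4,sold=4 ship[1->2]=1 ship[0->1]=1 prod=3 -> [10 7 4]
Step 3: demand=4,sold=4 ship[1->2]=1 ship[0->1]=1 prod=3 -> [12 7 1]
Step 4: demand=4,sold=1 ship[1->2]=1 ship[0->1]=1 prod=3 -> [14 7 1]
Step 5: demand=4,sold=1 ship[1->2]=1 ship[0->1]=1 prod=3 -> [16 7 1]
Step 6: demand=4,sold=1 ship[1->2]=1 ship[0->1]=1 prod=3 -> [18 7 1]
Step 7: demand=4,sold=1 ship[1->2]=1 ship[0->1]=1 prod=3 -> [20 7 1]
Step 8: demand=4,sold=1 ship[1->2]=1 ship[0->1]=1 prod=3 -> [22 7 1]
Step 9: demand=4,sold=1 ship[1->2]=1 ship[0->1]=1 prod=3 -> [24 7 1]
Step 10: demand=4,sold=1 ship[1->2]=1 ship[0->1]=1 prod=3 -> [26 7 1]
Step 11: demand=4,sold=1 ship[1->2]=1 ship[0->1]=1 prod=3 -> [28 7 1]
Step 12: demand=4,sold=1 ship[1->2]=1 ship[0->1]=1 prod=3 -> [30 7 1]
First stockout at step 4

4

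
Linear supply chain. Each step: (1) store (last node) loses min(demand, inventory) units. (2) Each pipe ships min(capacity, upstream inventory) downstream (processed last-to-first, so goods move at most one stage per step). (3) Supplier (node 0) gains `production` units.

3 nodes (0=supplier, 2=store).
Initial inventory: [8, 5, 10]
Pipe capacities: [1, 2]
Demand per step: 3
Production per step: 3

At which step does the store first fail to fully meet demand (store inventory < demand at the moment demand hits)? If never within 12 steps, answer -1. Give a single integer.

Step 1: demand=3,sold=3 ship[1->2]=2 ship[0->1]=1 prod=3 -> [10 4 9]
Step 2: demand=3,sold=3 ship[1->2]=2 ship[0->1]=1 prod=3 -> [12 3 8]
Step 3: demand=3,sold=3 ship[1->2]=2 ship[0->1]=1 prod=3 -> [14 2 7]
Step 4: demand=3,sold=3 ship[1->2]=2 ship[0->1]=1 prod=3 -> [16 1 6]
Step 5: demand=3,sold=3 ship[1->2]=1 ship[0->1]=1 prod=3 -> [18 1 4]
Step 6: demand=3,sold=3 ship[1->2]=1 ship[0->1]=1 prod=3 -> [20 1 2]
Step 7: demand=3,sold=2 ship[1->2]=1 ship[0->1]=1 prod=3 -> [22 1 1]
Step 8: demand=3,sold=1 ship[1->2]=1 ship[0->1]=1 prod=3 -> [24 1 1]
Step 9: demand=3,sold=1 ship[1->2]=1 ship[0->1]=1 prod=3 -> [26 1 1]
Step 10: demand=3,sold=1 ship[1->2]=1 ship[0->1]=1 prod=3 -> [28 1 1]
Step 11: demand=3,sold=1 ship[1->2]=1 ship[0->1]=1 prod=3 -> [30 1 1]
Step 12: demand=3,sold=1 ship[1->2]=1 ship[0->1]=1 prod=3 -> [32 1 1]
First stockout at step 7

7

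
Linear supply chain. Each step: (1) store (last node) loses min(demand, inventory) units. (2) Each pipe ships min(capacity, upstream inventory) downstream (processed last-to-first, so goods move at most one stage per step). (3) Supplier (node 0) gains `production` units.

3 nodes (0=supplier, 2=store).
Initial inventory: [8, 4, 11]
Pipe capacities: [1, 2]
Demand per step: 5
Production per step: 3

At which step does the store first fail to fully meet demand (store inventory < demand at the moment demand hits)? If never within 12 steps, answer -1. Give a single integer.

Step 1: demand=5,sold=5 ship[1->2]=2 ship[0->1]=1 prod=3 -> [10 3 8]
Step 2: demand=5,sold=5 ship[1->2]=2 ship[0->1]=1 prod=3 -> [12 2 5]
Step 3: demand=5,sold=5 ship[1->2]=2 ship[0->1]=1 prod=3 -> [14 1 2]
Step 4: demand=5,sold=2 ship[1->2]=1 ship[0->1]=1 prod=3 -> [16 1 1]
Step 5: demand=5,sold=1 ship[1->2]=1 ship[0->1]=1 prod=3 -> [18 1 1]
Step 6: demand=5,sold=1 ship[1->2]=1 ship[0->1]=1 prod=3 -> [20 1 1]
Step 7: demand=5,sold=1 ship[1->2]=1 ship[0->1]=1 prod=3 -> [22 1 1]
Step 8: demand=5,sold=1 ship[1->2]=1 ship[0->1]=1 prod=3 -> [24 1 1]
Step 9: demand=5,sold=1 ship[1->2]=1 ship[0->1]=1 prod=3 -> [26 1 1]
Step 10: demand=5,sold=1 ship[1->2]=1 ship[0->1]=1 prod=3 -> [28 1 1]
Step 11: demand=5,sold=1 ship[1->2]=1 ship[0->1]=1 prod=3 -> [30 1 1]
Step 12: demand=5,sold=1 ship[1->2]=1 ship[0->1]=1 prod=3 -> [32 1 1]
First stockout at step 4

4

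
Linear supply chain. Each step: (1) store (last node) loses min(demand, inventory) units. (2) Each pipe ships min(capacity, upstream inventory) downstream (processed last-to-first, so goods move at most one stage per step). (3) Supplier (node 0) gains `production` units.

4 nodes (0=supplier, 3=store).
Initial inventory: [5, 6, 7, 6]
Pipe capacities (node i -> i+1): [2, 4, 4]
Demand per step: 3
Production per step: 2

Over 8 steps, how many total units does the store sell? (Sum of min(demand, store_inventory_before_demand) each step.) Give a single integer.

Step 1: sold=3 (running total=3) -> [5 4 7 7]
Step 2: sold=3 (running total=6) -> [5 2 7 8]
Step 3: sold=3 (running total=9) -> [5 2 5 9]
Step 4: sold=3 (running total=12) -> [5 2 3 10]
Step 5: sold=3 (running total=15) -> [5 2 2 10]
Step 6: sold=3 (running total=18) -> [5 2 2 9]
Step 7: sold=3 (running total=21) -> [5 2 2 8]
Step 8: sold=3 (running total=24) -> [5 2 2 7]

Answer: 24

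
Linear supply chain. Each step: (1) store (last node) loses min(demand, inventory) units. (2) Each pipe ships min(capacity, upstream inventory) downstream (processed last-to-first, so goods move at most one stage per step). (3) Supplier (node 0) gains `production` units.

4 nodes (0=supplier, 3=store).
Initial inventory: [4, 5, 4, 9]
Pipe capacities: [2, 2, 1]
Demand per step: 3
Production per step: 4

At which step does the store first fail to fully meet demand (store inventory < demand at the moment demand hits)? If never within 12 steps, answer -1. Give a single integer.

Step 1: demand=3,sold=3 ship[2->3]=1 ship[1->2]=2 ship[0->1]=2 prod=4 -> [6 5 5 7]
Step 2: demand=3,sold=3 ship[2->3]=1 ship[1->2]=2 ship[0->1]=2 prod=4 -> [8 5 6 5]
Step 3: demand=3,sold=3 ship[2->3]=1 ship[1->2]=2 ship[0->1]=2 prod=4 -> [10 5 7 3]
Step 4: demand=3,sold=3 ship[2->3]=1 ship[1->2]=2 ship[0->1]=2 prod=4 -> [12 5 8 1]
Step 5: demand=3,sold=1 ship[2->3]=1 ship[1->2]=2 ship[0->1]=2 prod=4 -> [14 5 9 1]
Step 6: demand=3,sold=1 ship[2->3]=1 ship[1->2]=2 ship[0->1]=2 prod=4 -> [16 5 10 1]
Step 7: demand=3,sold=1 ship[2->3]=1 ship[1->2]=2 ship[0->1]=2 prod=4 -> [18 5 11 1]
Step 8: demand=3,sold=1 ship[2->3]=1 ship[1->2]=2 ship[0->1]=2 prod=4 -> [20 5 12 1]
Step 9: demand=3,sold=1 ship[2->3]=1 ship[1->2]=2 ship[0->1]=2 prod=4 -> [22 5 13 1]
Step 10: demand=3,sold=1 ship[2->3]=1 ship[1->2]=2 ship[0->1]=2 prod=4 -> [24 5 14 1]
Step 11: demand=3,sold=1 ship[2->3]=1 ship[1->2]=2 ship[0->1]=2 prod=4 -> [26 5 15 1]
Step 12: demand=3,sold=1 ship[2->3]=1 ship[1->2]=2 ship[0->1]=2 prod=4 -> [28 5 16 1]
First stockout at step 5

5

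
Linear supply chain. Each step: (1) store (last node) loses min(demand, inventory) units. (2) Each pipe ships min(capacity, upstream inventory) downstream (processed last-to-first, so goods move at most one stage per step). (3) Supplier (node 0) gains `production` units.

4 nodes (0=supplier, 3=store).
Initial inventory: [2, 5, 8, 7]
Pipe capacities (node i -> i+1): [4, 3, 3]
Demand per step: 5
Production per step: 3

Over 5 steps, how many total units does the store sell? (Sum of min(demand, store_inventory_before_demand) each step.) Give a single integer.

Step 1: sold=5 (running total=5) -> [3 4 8 5]
Step 2: sold=5 (running total=10) -> [3 4 8 3]
Step 3: sold=3 (running total=13) -> [3 4 8 3]
Step 4: sold=3 (running total=16) -> [3 4 8 3]
Step 5: sold=3 (running total=19) -> [3 4 8 3]

Answer: 19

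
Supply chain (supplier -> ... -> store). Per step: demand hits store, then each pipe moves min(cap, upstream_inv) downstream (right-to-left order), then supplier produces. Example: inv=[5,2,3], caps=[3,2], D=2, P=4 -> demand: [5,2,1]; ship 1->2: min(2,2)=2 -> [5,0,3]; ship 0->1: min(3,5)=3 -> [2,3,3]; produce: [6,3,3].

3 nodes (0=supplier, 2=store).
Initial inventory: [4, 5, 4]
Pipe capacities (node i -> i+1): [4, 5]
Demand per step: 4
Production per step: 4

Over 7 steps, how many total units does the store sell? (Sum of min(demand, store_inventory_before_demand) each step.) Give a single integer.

Step 1: sold=4 (running total=4) -> [4 4 5]
Step 2: sold=4 (running total=8) -> [4 4 5]
Step 3: sold=4 (running total=12) -> [4 4 5]
Step 4: sold=4 (running total=16) -> [4 4 5]
Step 5: sold=4 (running total=20) -> [4 4 5]
Step 6: sold=4 (running total=24) -> [4 4 5]
Step 7: sold=4 (running total=28) -> [4 4 5]

Answer: 28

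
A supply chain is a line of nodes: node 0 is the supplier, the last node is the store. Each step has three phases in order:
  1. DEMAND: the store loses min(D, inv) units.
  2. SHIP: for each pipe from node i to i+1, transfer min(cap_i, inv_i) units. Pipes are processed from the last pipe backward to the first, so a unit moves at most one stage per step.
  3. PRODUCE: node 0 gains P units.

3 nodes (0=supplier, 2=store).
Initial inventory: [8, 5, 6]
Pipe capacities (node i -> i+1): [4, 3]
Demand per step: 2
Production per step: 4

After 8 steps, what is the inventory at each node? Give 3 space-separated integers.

Step 1: demand=2,sold=2 ship[1->2]=3 ship[0->1]=4 prod=4 -> inv=[8 6 7]
Step 2: demand=2,sold=2 ship[1->2]=3 ship[0->1]=4 prod=4 -> inv=[8 7 8]
Step 3: demand=2,sold=2 ship[1->2]=3 ship[0->1]=4 prod=4 -> inv=[8 8 9]
Step 4: demand=2,sold=2 ship[1->2]=3 ship[0->1]=4 prod=4 -> inv=[8 9 10]
Step 5: demand=2,sold=2 ship[1->2]=3 ship[0->1]=4 prod=4 -> inv=[8 10 11]
Step 6: demand=2,sold=2 ship[1->2]=3 ship[0->1]=4 prod=4 -> inv=[8 11 12]
Step 7: demand=2,sold=2 ship[1->2]=3 ship[0->1]=4 prod=4 -> inv=[8 12 13]
Step 8: demand=2,sold=2 ship[1->2]=3 ship[0->1]=4 prod=4 -> inv=[8 13 14]

8 13 14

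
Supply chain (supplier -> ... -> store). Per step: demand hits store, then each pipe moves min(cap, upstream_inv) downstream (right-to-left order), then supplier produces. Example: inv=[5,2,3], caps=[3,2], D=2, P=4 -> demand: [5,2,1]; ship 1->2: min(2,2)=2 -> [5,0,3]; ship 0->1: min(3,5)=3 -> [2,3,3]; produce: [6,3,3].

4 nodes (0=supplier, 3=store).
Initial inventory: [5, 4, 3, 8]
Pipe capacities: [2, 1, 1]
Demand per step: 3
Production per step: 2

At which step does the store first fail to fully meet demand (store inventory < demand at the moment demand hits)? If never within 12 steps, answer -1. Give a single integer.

Step 1: demand=3,sold=3 ship[2->3]=1 ship[1->2]=1 ship[0->1]=2 prod=2 -> [5 5 3 6]
Step 2: demand=3,sold=3 ship[2->3]=1 ship[1->2]=1 ship[0->1]=2 prod=2 -> [5 6 3 4]
Step 3: demand=3,sold=3 ship[2->3]=1 ship[1->2]=1 ship[0->1]=2 prod=2 -> [5 7 3 2]
Step 4: demand=3,sold=2 ship[2->3]=1 ship[1->2]=1 ship[0->1]=2 prod=2 -> [5 8 3 1]
Step 5: demand=3,sold=1 ship[2->3]=1 ship[1->2]=1 ship[0->1]=2 prod=2 -> [5 9 3 1]
Step 6: demand=3,sold=1 ship[2->3]=1 ship[1->2]=1 ship[0->1]=2 prod=2 -> [5 10 3 1]
Step 7: demand=3,sold=1 ship[2->3]=1 ship[1->2]=1 ship[0->1]=2 prod=2 -> [5 11 3 1]
Step 8: demand=3,sold=1 ship[2->3]=1 ship[1->2]=1 ship[0->1]=2 prod=2 -> [5 12 3 1]
Step 9: demand=3,sold=1 ship[2->3]=1 ship[1->2]=1 ship[0->1]=2 prod=2 -> [5 13 3 1]
Step 10: demand=3,sold=1 ship[2->3]=1 ship[1->2]=1 ship[0->1]=2 prod=2 -> [5 14 3 1]
Step 11: demand=3,sold=1 ship[2->3]=1 ship[1->2]=1 ship[0->1]=2 prod=2 -> [5 15 3 1]
Step 12: demand=3,sold=1 ship[2->3]=1 ship[1->2]=1 ship[0->1]=2 prod=2 -> [5 16 3 1]
First stockout at step 4

4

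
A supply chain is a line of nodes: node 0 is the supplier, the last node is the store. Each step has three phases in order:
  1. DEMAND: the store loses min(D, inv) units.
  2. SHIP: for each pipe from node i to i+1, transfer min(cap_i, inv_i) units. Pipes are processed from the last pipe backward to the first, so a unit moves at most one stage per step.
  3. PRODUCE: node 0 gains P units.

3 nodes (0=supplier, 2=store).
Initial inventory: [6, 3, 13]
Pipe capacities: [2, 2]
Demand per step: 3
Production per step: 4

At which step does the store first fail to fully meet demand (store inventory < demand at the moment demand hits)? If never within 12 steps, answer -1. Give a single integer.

Step 1: demand=3,sold=3 ship[1->2]=2 ship[0->1]=2 prod=4 -> [8 3 12]
Step 2: demand=3,sold=3 ship[1->2]=2 ship[0->1]=2 prod=4 -> [10 3 11]
Step 3: demand=3,sold=3 ship[1->2]=2 ship[0->1]=2 prod=4 -> [12 3 10]
Step 4: demand=3,sold=3 ship[1->2]=2 ship[0->1]=2 prod=4 -> [14 3 9]
Step 5: demand=3,sold=3 ship[1->2]=2 ship[0->1]=2 prod=4 -> [16 3 8]
Step 6: demand=3,sold=3 ship[1->2]=2 ship[0->1]=2 prod=4 -> [18 3 7]
Step 7: demand=3,sold=3 ship[1->2]=2 ship[0->1]=2 prod=4 -> [20 3 6]
Step 8: demand=3,sold=3 ship[1->2]=2 ship[0->1]=2 prod=4 -> [22 3 5]
Step 9: demand=3,sold=3 ship[1->2]=2 ship[0->1]=2 prod=4 -> [24 3 4]
Step 10: demand=3,sold=3 ship[1->2]=2 ship[0->1]=2 prod=4 -> [26 3 3]
Step 11: demand=3,sold=3 ship[1->2]=2 ship[0->1]=2 prod=4 -> [28 3 2]
Step 12: demand=3,sold=2 ship[1->2]=2 ship[0->1]=2 prod=4 -> [30 3 2]
First stockout at step 12

12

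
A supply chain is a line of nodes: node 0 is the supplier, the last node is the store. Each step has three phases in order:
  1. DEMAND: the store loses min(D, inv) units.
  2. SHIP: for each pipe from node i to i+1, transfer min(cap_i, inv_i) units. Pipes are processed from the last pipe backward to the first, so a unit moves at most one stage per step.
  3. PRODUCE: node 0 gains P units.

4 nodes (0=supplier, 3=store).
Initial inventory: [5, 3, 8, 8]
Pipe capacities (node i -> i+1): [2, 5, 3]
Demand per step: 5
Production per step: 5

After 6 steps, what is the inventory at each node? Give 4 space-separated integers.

Step 1: demand=5,sold=5 ship[2->3]=3 ship[1->2]=3 ship[0->1]=2 prod=5 -> inv=[8 2 8 6]
Step 2: demand=5,sold=5 ship[2->3]=3 ship[1->2]=2 ship[0->1]=2 prod=5 -> inv=[11 2 7 4]
Step 3: demand=5,sold=4 ship[2->3]=3 ship[1->2]=2 ship[0->1]=2 prod=5 -> inv=[14 2 6 3]
Step 4: demand=5,sold=3 ship[2->3]=3 ship[1->2]=2 ship[0->1]=2 prod=5 -> inv=[17 2 5 3]
Step 5: demand=5,sold=3 ship[2->3]=3 ship[1->2]=2 ship[0->1]=2 prod=5 -> inv=[20 2 4 3]
Step 6: demand=5,sold=3 ship[2->3]=3 ship[1->2]=2 ship[0->1]=2 prod=5 -> inv=[23 2 3 3]

23 2 3 3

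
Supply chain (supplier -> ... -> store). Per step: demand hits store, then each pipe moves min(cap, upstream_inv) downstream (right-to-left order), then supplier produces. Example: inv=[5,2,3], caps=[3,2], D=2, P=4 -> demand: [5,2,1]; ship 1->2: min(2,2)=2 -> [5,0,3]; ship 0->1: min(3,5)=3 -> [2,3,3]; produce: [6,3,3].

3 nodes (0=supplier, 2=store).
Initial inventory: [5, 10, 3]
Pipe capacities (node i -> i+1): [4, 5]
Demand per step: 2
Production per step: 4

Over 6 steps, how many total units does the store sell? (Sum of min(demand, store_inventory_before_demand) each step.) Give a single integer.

Step 1: sold=2 (running total=2) -> [5 9 6]
Step 2: sold=2 (running total=4) -> [5 8 9]
Step 3: sold=2 (running total=6) -> [5 7 12]
Step 4: sold=2 (running total=8) -> [5 6 15]
Step 5: sold=2 (running total=10) -> [5 5 18]
Step 6: sold=2 (running total=12) -> [5 4 21]

Answer: 12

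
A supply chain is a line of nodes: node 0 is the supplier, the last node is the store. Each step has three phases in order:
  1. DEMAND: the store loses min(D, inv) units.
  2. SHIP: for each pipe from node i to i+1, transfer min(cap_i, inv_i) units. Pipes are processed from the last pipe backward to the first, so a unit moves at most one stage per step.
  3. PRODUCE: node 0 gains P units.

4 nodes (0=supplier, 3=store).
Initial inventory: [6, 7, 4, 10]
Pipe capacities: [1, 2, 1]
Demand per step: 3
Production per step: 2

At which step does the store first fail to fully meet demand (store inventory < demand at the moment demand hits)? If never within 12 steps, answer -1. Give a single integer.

Step 1: demand=3,sold=3 ship[2->3]=1 ship[1->2]=2 ship[0->1]=1 prod=2 -> [7 6 5 8]
Step 2: demand=3,sold=3 ship[2->3]=1 ship[1->2]=2 ship[0->1]=1 prod=2 -> [8 5 6 6]
Step 3: demand=3,sold=3 ship[2->3]=1 ship[1->2]=2 ship[0->1]=1 prod=2 -> [9 4 7 4]
Step 4: demand=3,sold=3 ship[2->3]=1 ship[1->2]=2 ship[0->1]=1 prod=2 -> [10 3 8 2]
Step 5: demand=3,sold=2 ship[2->3]=1 ship[1->2]=2 ship[0->1]=1 prod=2 -> [11 2 9 1]
Step 6: demand=3,sold=1 ship[2->3]=1 ship[1->2]=2 ship[0->1]=1 prod=2 -> [12 1 10 1]
Step 7: demand=3,sold=1 ship[2->3]=1 ship[1->2]=1 ship[0->1]=1 prod=2 -> [13 1 10 1]
Step 8: demand=3,sold=1 ship[2->3]=1 ship[1->2]=1 ship[0->1]=1 prod=2 -> [14 1 10 1]
Step 9: demand=3,sold=1 ship[2->3]=1 ship[1->2]=1 ship[0->1]=1 prod=2 -> [15 1 10 1]
Step 10: demand=3,sold=1 ship[2->3]=1 ship[1->2]=1 ship[0->1]=1 prod=2 -> [16 1 10 1]
Step 11: demand=3,sold=1 ship[2->3]=1 ship[1->2]=1 ship[0->1]=1 prod=2 -> [17 1 10 1]
Step 12: demand=3,sold=1 ship[2->3]=1 ship[1->2]=1 ship[0->1]=1 prod=2 -> [18 1 10 1]
First stockout at step 5

5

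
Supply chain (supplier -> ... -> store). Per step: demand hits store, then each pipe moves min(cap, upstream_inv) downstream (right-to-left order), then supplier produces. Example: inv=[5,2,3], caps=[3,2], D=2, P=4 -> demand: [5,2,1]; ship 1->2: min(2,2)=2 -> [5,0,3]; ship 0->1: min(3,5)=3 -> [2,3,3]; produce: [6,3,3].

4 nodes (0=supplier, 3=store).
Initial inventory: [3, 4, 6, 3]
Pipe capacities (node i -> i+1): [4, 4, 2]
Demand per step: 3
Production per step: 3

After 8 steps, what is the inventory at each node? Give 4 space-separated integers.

Step 1: demand=3,sold=3 ship[2->3]=2 ship[1->2]=4 ship[0->1]=3 prod=3 -> inv=[3 3 8 2]
Step 2: demand=3,sold=2 ship[2->3]=2 ship[1->2]=3 ship[0->1]=3 prod=3 -> inv=[3 3 9 2]
Step 3: demand=3,sold=2 ship[2->3]=2 ship[1->2]=3 ship[0->1]=3 prod=3 -> inv=[3 3 10 2]
Step 4: demand=3,sold=2 ship[2->3]=2 ship[1->2]=3 ship[0->1]=3 prod=3 -> inv=[3 3 11 2]
Step 5: demand=3,sold=2 ship[2->3]=2 ship[1->2]=3 ship[0->1]=3 prod=3 -> inv=[3 3 12 2]
Step 6: demand=3,sold=2 ship[2->3]=2 ship[1->2]=3 ship[0->1]=3 prod=3 -> inv=[3 3 13 2]
Step 7: demand=3,sold=2 ship[2->3]=2 ship[1->2]=3 ship[0->1]=3 prod=3 -> inv=[3 3 14 2]
Step 8: demand=3,sold=2 ship[2->3]=2 ship[1->2]=3 ship[0->1]=3 prod=3 -> inv=[3 3 15 2]

3 3 15 2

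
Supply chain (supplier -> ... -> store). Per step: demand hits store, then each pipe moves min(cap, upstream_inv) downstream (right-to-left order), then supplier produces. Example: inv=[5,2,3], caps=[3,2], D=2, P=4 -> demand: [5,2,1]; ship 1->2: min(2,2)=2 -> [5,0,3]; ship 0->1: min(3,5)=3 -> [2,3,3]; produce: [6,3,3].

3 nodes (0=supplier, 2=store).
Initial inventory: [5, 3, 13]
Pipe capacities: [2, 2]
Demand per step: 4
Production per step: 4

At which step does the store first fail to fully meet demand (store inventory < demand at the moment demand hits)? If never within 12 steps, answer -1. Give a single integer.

Step 1: demand=4,sold=4 ship[1->2]=2 ship[0->1]=2 prod=4 -> [7 3 11]
Step 2: demand=4,sold=4 ship[1->2]=2 ship[0->1]=2 prod=4 -> [9 3 9]
Step 3: demand=4,sold=4 ship[1->2]=2 ship[0->1]=2 prod=4 -> [11 3 7]
Step 4: demand=4,sold=4 ship[1->2]=2 ship[0->1]=2 prod=4 -> [13 3 5]
Step 5: demand=4,sold=4 ship[1->2]=2 ship[0->1]=2 prod=4 -> [15 3 3]
Step 6: demand=4,sold=3 ship[1->2]=2 ship[0->1]=2 prod=4 -> [17 3 2]
Step 7: demand=4,sold=2 ship[1->2]=2 ship[0->1]=2 prod=4 -> [19 3 2]
Step 8: demand=4,sold=2 ship[1->2]=2 ship[0->1]=2 prod=4 -> [21 3 2]
Step 9: demand=4,sold=2 ship[1->2]=2 ship[0->1]=2 prod=4 -> [23 3 2]
Step 10: demand=4,sold=2 ship[1->2]=2 ship[0->1]=2 prod=4 -> [25 3 2]
Step 11: demand=4,sold=2 ship[1->2]=2 ship[0->1]=2 prod=4 -> [27 3 2]
Step 12: demand=4,sold=2 ship[1->2]=2 ship[0->1]=2 prod=4 -> [29 3 2]
First stockout at step 6

6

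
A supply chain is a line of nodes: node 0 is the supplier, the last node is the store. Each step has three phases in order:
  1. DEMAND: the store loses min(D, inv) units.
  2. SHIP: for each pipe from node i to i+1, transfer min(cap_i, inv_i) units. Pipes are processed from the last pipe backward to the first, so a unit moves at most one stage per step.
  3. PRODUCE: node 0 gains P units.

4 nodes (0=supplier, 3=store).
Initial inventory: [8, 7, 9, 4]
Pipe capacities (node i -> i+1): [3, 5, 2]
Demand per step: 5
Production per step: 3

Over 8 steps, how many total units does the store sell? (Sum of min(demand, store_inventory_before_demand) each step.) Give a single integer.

Answer: 18

Derivation:
Step 1: sold=4 (running total=4) -> [8 5 12 2]
Step 2: sold=2 (running total=6) -> [8 3 15 2]
Step 3: sold=2 (running total=8) -> [8 3 16 2]
Step 4: sold=2 (running total=10) -> [8 3 17 2]
Step 5: sold=2 (running total=12) -> [8 3 18 2]
Step 6: sold=2 (running total=14) -> [8 3 19 2]
Step 7: sold=2 (running total=16) -> [8 3 20 2]
Step 8: sold=2 (running total=18) -> [8 3 21 2]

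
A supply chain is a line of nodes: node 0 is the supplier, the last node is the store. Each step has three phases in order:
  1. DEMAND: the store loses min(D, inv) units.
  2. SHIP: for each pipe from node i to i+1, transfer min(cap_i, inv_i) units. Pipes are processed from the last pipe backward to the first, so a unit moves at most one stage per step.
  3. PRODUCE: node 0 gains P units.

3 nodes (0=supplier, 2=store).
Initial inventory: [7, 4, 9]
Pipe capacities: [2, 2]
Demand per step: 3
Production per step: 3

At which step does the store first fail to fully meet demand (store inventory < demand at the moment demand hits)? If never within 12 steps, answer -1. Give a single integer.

Step 1: demand=3,sold=3 ship[1->2]=2 ship[0->1]=2 prod=3 -> [8 4 8]
Step 2: demand=3,sold=3 ship[1->2]=2 ship[0->1]=2 prod=3 -> [9 4 7]
Step 3: demand=3,sold=3 ship[1->2]=2 ship[0->1]=2 prod=3 -> [10 4 6]
Step 4: demand=3,sold=3 ship[1->2]=2 ship[0->1]=2 prod=3 -> [11 4 5]
Step 5: demand=3,sold=3 ship[1->2]=2 ship[0->1]=2 prod=3 -> [12 4 4]
Step 6: demand=3,sold=3 ship[1->2]=2 ship[0->1]=2 prod=3 -> [13 4 3]
Step 7: demand=3,sold=3 ship[1->2]=2 ship[0->1]=2 prod=3 -> [14 4 2]
Step 8: demand=3,sold=2 ship[1->2]=2 ship[0->1]=2 prod=3 -> [15 4 2]
Step 9: demand=3,sold=2 ship[1->2]=2 ship[0->1]=2 prod=3 -> [16 4 2]
Step 10: demand=3,sold=2 ship[1->2]=2 ship[0->1]=2 prod=3 -> [17 4 2]
Step 11: demand=3,sold=2 ship[1->2]=2 ship[0->1]=2 prod=3 -> [18 4 2]
Step 12: demand=3,sold=2 ship[1->2]=2 ship[0->1]=2 prod=3 -> [19 4 2]
First stockout at step 8

8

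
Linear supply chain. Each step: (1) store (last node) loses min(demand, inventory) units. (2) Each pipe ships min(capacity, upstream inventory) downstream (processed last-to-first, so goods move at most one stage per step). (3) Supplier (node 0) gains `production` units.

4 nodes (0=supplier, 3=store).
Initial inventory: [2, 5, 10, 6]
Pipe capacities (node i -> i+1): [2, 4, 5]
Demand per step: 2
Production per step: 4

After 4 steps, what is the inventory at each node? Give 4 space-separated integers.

Step 1: demand=2,sold=2 ship[2->3]=5 ship[1->2]=4 ship[0->1]=2 prod=4 -> inv=[4 3 9 9]
Step 2: demand=2,sold=2 ship[2->3]=5 ship[1->2]=3 ship[0->1]=2 prod=4 -> inv=[6 2 7 12]
Step 3: demand=2,sold=2 ship[2->3]=5 ship[1->2]=2 ship[0->1]=2 prod=4 -> inv=[8 2 4 15]
Step 4: demand=2,sold=2 ship[2->3]=4 ship[1->2]=2 ship[0->1]=2 prod=4 -> inv=[10 2 2 17]

10 2 2 17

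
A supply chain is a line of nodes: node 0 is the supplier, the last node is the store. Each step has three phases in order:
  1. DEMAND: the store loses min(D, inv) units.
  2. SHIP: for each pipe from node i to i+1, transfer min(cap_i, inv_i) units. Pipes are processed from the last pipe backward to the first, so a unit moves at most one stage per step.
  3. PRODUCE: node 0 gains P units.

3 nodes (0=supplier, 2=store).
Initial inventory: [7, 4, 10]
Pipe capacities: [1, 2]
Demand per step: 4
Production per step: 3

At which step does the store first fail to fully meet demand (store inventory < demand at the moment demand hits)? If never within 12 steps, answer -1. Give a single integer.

Step 1: demand=4,sold=4 ship[1->2]=2 ship[0->1]=1 prod=3 -> [9 3 8]
Step 2: demand=4,sold=4 ship[1->2]=2 ship[0->1]=1 prod=3 -> [11 2 6]
Step 3: demand=4,sold=4 ship[1->2]=2 ship[0->1]=1 prod=3 -> [13 1 4]
Step 4: demand=4,sold=4 ship[1->2]=1 ship[0->1]=1 prod=3 -> [15 1 1]
Step 5: demand=4,sold=1 ship[1->2]=1 ship[0->1]=1 prod=3 -> [17 1 1]
Step 6: demand=4,sold=1 ship[1->2]=1 ship[0->1]=1 prod=3 -> [19 1 1]
Step 7: demand=4,sold=1 ship[1->2]=1 ship[0->1]=1 prod=3 -> [21 1 1]
Step 8: demand=4,sold=1 ship[1->2]=1 ship[0->1]=1 prod=3 -> [23 1 1]
Step 9: demand=4,sold=1 ship[1->2]=1 ship[0->1]=1 prod=3 -> [25 1 1]
Step 10: demand=4,sold=1 ship[1->2]=1 ship[0->1]=1 prod=3 -> [27 1 1]
Step 11: demand=4,sold=1 ship[1->2]=1 ship[0->1]=1 prod=3 -> [29 1 1]
Step 12: demand=4,sold=1 ship[1->2]=1 ship[0->1]=1 prod=3 -> [31 1 1]
First stockout at step 5

5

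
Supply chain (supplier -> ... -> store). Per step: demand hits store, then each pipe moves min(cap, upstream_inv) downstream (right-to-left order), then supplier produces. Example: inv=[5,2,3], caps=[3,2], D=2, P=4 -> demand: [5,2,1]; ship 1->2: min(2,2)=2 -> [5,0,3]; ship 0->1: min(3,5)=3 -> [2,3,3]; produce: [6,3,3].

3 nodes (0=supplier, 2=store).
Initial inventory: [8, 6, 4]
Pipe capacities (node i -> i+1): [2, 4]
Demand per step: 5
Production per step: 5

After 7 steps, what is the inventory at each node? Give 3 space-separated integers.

Step 1: demand=5,sold=4 ship[1->2]=4 ship[0->1]=2 prod=5 -> inv=[11 4 4]
Step 2: demand=5,sold=4 ship[1->2]=4 ship[0->1]=2 prod=5 -> inv=[14 2 4]
Step 3: demand=5,sold=4 ship[1->2]=2 ship[0->1]=2 prod=5 -> inv=[17 2 2]
Step 4: demand=5,sold=2 ship[1->2]=2 ship[0->1]=2 prod=5 -> inv=[20 2 2]
Step 5: demand=5,sold=2 ship[1->2]=2 ship[0->1]=2 prod=5 -> inv=[23 2 2]
Step 6: demand=5,sold=2 ship[1->2]=2 ship[0->1]=2 prod=5 -> inv=[26 2 2]
Step 7: demand=5,sold=2 ship[1->2]=2 ship[0->1]=2 prod=5 -> inv=[29 2 2]

29 2 2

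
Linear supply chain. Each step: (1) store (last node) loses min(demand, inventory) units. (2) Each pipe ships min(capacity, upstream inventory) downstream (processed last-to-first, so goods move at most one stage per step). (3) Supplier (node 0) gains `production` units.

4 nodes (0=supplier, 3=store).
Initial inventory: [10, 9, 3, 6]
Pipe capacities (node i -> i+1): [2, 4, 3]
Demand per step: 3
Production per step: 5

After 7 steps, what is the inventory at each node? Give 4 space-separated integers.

Step 1: demand=3,sold=3 ship[2->3]=3 ship[1->2]=4 ship[0->1]=2 prod=5 -> inv=[13 7 4 6]
Step 2: demand=3,sold=3 ship[2->3]=3 ship[1->2]=4 ship[0->1]=2 prod=5 -> inv=[16 5 5 6]
Step 3: demand=3,sold=3 ship[2->3]=3 ship[1->2]=4 ship[0->1]=2 prod=5 -> inv=[19 3 6 6]
Step 4: demand=3,sold=3 ship[2->3]=3 ship[1->2]=3 ship[0->1]=2 prod=5 -> inv=[22 2 6 6]
Step 5: demand=3,sold=3 ship[2->3]=3 ship[1->2]=2 ship[0->1]=2 prod=5 -> inv=[25 2 5 6]
Step 6: demand=3,sold=3 ship[2->3]=3 ship[1->2]=2 ship[0->1]=2 prod=5 -> inv=[28 2 4 6]
Step 7: demand=3,sold=3 ship[2->3]=3 ship[1->2]=2 ship[0->1]=2 prod=5 -> inv=[31 2 3 6]

31 2 3 6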